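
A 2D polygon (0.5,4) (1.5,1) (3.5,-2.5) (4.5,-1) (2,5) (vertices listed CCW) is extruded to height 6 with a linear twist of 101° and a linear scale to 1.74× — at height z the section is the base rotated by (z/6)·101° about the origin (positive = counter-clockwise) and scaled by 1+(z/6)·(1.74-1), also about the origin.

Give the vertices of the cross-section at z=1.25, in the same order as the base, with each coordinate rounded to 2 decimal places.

t = z/height = 1.25/6 = 0.208333
s = 1 + (scale-1)·z/height = 1 + (1.74-1)·1.25/6 = 1.154167
θ = twist·z/height = 101°·1.25/6 = 21.0417° = 0.367246 rad
cos θ = 0.933320, sin θ = 0.359047 (intermediates below are computed at full precision and shown rounded to 5 d.p.)
v1: (0.5,4) → rotate → (-0.96953,3.91280) → ×s → (-1.11900,4.51603) → (-1.12,4.52)
v2: (1.5,1) → rotate → (1.04093,1.47189) → ×s → (1.20141,1.69881) → (1.20,1.70)
v3: (3.5,-2.5) → rotate → (4.16424,-1.07664) → ×s → (4.80622,-1.24262) → (4.81,-1.24)
v4: (4.5,-1) → rotate → (4.55898,0.68239) → ×s → (5.26183,0.78759) → (5.26,0.79)
v5: (2,5) → rotate → (0.07141,5.38469) → ×s → (0.08241,6.21483) → (0.08,6.21)

Cross-section at z=1.25: (-1.12,4.52) (1.20,1.70) (4.81,-1.24) (5.26,0.79) (0.08,6.21)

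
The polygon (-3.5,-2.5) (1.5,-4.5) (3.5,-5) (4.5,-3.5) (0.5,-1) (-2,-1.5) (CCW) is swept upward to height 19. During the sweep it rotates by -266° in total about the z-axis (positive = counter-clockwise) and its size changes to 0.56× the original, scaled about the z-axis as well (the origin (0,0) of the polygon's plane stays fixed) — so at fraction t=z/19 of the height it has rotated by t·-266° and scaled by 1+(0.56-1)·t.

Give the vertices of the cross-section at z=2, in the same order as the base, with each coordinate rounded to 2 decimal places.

t = z/height = 2/19 = 0.105263
s = 1 + (scale-1)·z/height = 1 + (0.56-1)·2/19 = 0.953684
θ = twist·z/height = -266°·2/19 = -28.0000° = -0.488692 rad
cos θ = 0.882948, sin θ = -0.469472 (intermediates below are computed at full precision and shown rounded to 5 d.p.)
v1: (-3.5,-2.5) → rotate → (-4.26400,-0.56422) → ×s → (-4.06651,-0.53809) → (-4.07,-0.54)
v2: (1.5,-4.5) → rotate → (-0.78820,-4.67747) → ×s → (-0.75169,-4.46083) → (-0.75,-4.46)
v3: (3.5,-5) → rotate → (0.74296,-6.05789) → ×s → (0.70855,-5.77731) → (0.71,-5.78)
v4: (4.5,-3.5) → rotate → (2.33011,-5.20294) → ×s → (2.22219,-4.96196) → (2.22,-4.96)
v5: (0.5,-1) → rotate → (-0.02800,-1.11768) → ×s → (-0.02670,-1.06592) → (-0.03,-1.07)
v6: (-2,-1.5) → rotate → (-2.47010,-0.38548) → ×s → (-2.35570,-0.36762) → (-2.36,-0.37)

Cross-section at z=2: (-4.07,-0.54) (-0.75,-4.46) (0.71,-5.78) (2.22,-4.96) (-0.03,-1.07) (-2.36,-0.37)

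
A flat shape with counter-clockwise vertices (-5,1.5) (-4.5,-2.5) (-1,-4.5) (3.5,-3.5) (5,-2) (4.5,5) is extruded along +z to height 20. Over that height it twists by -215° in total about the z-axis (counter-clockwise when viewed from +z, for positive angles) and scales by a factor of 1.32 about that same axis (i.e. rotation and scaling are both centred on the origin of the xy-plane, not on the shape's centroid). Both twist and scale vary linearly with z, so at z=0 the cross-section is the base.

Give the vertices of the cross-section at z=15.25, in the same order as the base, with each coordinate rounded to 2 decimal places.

t = z/height = 15.25/20 = 0.7625
s = 1 + (scale-1)·z/height = 1 + (1.32-1)·15.25/20 = 1.244000
θ = twist·z/height = -215°·15.25/20 = -163.9375° = -2.861249 rad
cos θ = -0.960960, sin θ = -0.276686 (intermediates below are computed at full precision and shown rounded to 5 d.p.)
v1: (-5,1.5) → rotate → (5.21983,-0.05801) → ×s → (6.49347,-0.07217) → (6.49,-0.07)
v2: (-4.5,-2.5) → rotate → (3.63261,3.64749) → ×s → (4.51896,4.53747) → (4.52,4.54)
v3: (-1,-4.5) → rotate → (-0.28413,4.60101) → ×s → (-0.35345,5.72365) → (-0.35,5.72)
v4: (3.5,-3.5) → rotate → (-4.33176,2.39496) → ×s → (-5.38871,2.97933) → (-5.39,2.98)
v5: (5,-2) → rotate → (-5.35817,0.53849) → ×s → (-6.66557,0.66988) → (-6.67,0.67)
v6: (4.5,5) → rotate → (-2.94089,-6.04989) → ×s → (-3.65847,-7.52606) → (-3.66,-7.53)

Cross-section at z=15.25: (6.49,-0.07) (4.52,4.54) (-0.35,5.72) (-5.39,2.98) (-6.67,0.67) (-3.66,-7.53)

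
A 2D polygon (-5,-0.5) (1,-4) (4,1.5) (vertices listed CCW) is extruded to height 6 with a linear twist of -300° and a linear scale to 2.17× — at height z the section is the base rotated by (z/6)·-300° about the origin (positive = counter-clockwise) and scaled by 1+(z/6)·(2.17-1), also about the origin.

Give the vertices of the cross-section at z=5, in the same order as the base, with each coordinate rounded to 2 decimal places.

Cross-section at z=5: (4.31,-8.94) (6.75,4.56) (-5.49,6.41)

t = z/height = 5/6 = 0.833333
s = 1 + (scale-1)·z/height = 1 + (2.17-1)·5/6 = 1.975000
θ = twist·z/height = -300°·5/6 = -250.0000° = -4.363323 rad
cos θ = -0.342020, sin θ = 0.939693 (intermediates below are computed at full precision and shown rounded to 5 d.p.)
v1: (-5,-0.5) → rotate → (2.17995,-4.52745) → ×s → (4.30540,-8.94172) → (4.31,-8.94)
v2: (1,-4) → rotate → (3.41675,2.30777) → ×s → (6.74808,4.55785) → (6.75,4.56)
v3: (4,1.5) → rotate → (-2.77762,3.24574) → ×s → (-5.48580,6.41034) → (-5.49,6.41)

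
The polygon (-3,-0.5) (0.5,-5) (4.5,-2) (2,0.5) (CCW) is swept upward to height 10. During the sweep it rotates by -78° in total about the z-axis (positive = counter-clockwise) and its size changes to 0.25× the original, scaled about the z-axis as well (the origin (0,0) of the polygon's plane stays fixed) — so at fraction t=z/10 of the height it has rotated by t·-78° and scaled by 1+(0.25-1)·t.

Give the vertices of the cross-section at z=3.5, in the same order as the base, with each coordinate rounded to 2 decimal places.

Cross-section at z=3.5: (-2.14,0.69) (-1.36,-3.45) (2.27,-2.83) (1.48,-0.35)

t = z/height = 3.5/10 = 0.35
s = 1 + (scale-1)·z/height = 1 + (0.25-1)·3.5/10 = 0.737500
θ = twist·z/height = -78°·3.5/10 = -27.3000° = -0.476475 rad
cos θ = 0.888617, sin θ = -0.458650 (intermediates below are computed at full precision and shown rounded to 5 d.p.)
v1: (-3,-0.5) → rotate → (-2.89518,0.93164) → ×s → (-2.13519,0.68708) → (-2.14,0.69)
v2: (0.5,-5) → rotate → (-1.84894,-4.67241) → ×s → (-1.36359,-3.44590) → (-1.36,-3.45)
v3: (4.5,-2) → rotate → (3.08148,-3.84116) → ×s → (2.27259,-2.83285) → (2.27,-2.83)
v4: (2,0.5) → rotate → (2.00656,-0.47299) → ×s → (1.47984,-0.34883) → (1.48,-0.35)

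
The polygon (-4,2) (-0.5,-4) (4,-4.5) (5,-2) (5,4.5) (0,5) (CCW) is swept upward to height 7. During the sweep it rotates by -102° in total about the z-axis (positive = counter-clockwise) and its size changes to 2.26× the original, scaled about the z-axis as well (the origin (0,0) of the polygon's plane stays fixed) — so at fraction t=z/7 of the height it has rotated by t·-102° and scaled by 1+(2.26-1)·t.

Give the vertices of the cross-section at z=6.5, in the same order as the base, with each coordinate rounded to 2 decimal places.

t = z/height = 6.5/7 = 0.928571
s = 1 + (scale-1)·z/height = 1 + (2.26-1)·6.5/7 = 2.170000
θ = twist·z/height = -102°·6.5/7 = -94.7143° = -1.653076 rad
cos θ = -0.082187, sin θ = -0.996617 (intermediates below are computed at full precision and shown rounded to 5 d.p.)
v1: (-4,2) → rotate → (2.32198,3.82209) → ×s → (5.03870,8.29394) → (5.04,8.29)
v2: (-0.5,-4) → rotate → (-3.94537,0.82706) → ×s → (-8.56146,1.79471) → (-8.56,1.79)
v3: (4,-4.5) → rotate → (-4.81352,-3.61663) → ×s → (-10.44535,-7.84808) → (-10.45,-7.85)
v4: (5,-2) → rotate → (-2.40417,-4.81871) → ×s → (-5.21705,-10.45660) → (-5.22,-10.46)
v5: (5,4.5) → rotate → (4.07384,-5.35293) → ×s → (8.84024,-11.61585) → (8.84,-11.62)
v6: (0,5) → rotate → (4.98308,-0.41094) → ×s → (10.81329,-0.89173) → (10.81,-0.89)

Cross-section at z=6.5: (5.04,8.29) (-8.56,1.79) (-10.45,-7.85) (-5.22,-10.46) (8.84,-11.62) (10.81,-0.89)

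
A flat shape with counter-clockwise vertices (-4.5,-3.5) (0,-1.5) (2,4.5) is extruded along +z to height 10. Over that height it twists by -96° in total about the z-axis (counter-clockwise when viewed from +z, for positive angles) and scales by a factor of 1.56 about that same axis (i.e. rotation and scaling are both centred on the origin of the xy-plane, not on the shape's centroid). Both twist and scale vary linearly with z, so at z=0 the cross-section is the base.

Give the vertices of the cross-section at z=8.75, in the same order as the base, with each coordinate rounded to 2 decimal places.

Cross-section at z=8.75: (-5.89,6.12) (-2.22,-0.23) (6.98,-2.26)

t = z/height = 8.75/10 = 0.875
s = 1 + (scale-1)·z/height = 1 + (1.56-1)·8.75/10 = 1.490000
θ = twist·z/height = -96°·8.75/10 = -84.0000° = -1.466077 rad
cos θ = 0.104528, sin θ = -0.994522 (intermediates below are computed at full precision and shown rounded to 5 d.p.)
v1: (-4.5,-3.5) → rotate → (-3.95120,4.10950) → ×s → (-5.88730,6.12315) → (-5.89,6.12)
v2: (0,-1.5) → rotate → (-1.49178,-0.15679) → ×s → (-2.22276,-0.23362) → (-2.22,-0.23)
v3: (2,4.5) → rotate → (4.68441,-1.51867) → ×s → (6.97976,-2.26281) → (6.98,-2.26)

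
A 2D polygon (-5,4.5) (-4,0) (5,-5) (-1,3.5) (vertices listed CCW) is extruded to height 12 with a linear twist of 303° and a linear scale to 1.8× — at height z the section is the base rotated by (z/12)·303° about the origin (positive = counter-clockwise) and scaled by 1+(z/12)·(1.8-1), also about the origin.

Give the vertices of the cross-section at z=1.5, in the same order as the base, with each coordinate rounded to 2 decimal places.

Cross-section at z=1.5: (-7.38,0.53) (-3.47,-2.70) (7.72,-0.96) (-3.23,2.36)

t = z/height = 1.5/12 = 0.125
s = 1 + (scale-1)·z/height = 1 + (1.8-1)·1.5/12 = 1.100000
θ = twist·z/height = 303°·1.5/12 = 37.8750° = 0.661043 rad
cos θ = 0.789352, sin θ = 0.613941 (intermediates below are computed at full precision and shown rounded to 5 d.p.)
v1: (-5,4.5) → rotate → (-6.70949,0.48238) → ×s → (-7.38044,0.53062) → (-7.38,0.53)
v2: (-4,0) → rotate → (-3.15741,-2.45576) → ×s → (-3.47315,-2.70134) → (-3.47,-2.70)
v3: (5,-5) → rotate → (7.01646,-0.87706) → ×s → (7.71811,-0.96476) → (7.72,-0.96)
v4: (-1,3.5) → rotate → (-2.93814,2.14879) → ×s → (-3.23196,2.36367) → (-3.23,2.36)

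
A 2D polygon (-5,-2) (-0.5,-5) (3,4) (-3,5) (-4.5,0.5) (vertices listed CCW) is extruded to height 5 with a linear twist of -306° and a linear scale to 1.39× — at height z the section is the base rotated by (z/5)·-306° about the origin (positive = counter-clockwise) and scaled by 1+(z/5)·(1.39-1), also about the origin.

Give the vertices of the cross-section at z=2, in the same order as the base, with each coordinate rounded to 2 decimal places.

Cross-section at z=2: (1.14,6.12) (-4.57,3.59) (2.05,-5.41) (6.74,-0.17) (3.28,4.08)

t = z/height = 2/5 = 0.4
s = 1 + (scale-1)·z/height = 1 + (1.39-1)·2/5 = 1.156000
θ = twist·z/height = -306°·2/5 = -122.4000° = -2.136283 rad
cos θ = -0.535827, sin θ = -0.844328 (intermediates below are computed at full precision and shown rounded to 5 d.p.)
v1: (-5,-2) → rotate → (0.99048,5.29329) → ×s → (1.14499,6.11905) → (1.14,6.12)
v2: (-0.5,-5) → rotate → (-3.95373,3.10130) → ×s → (-4.57051,3.58510) → (-4.57,3.59)
v3: (3,4) → rotate → (1.76983,-4.67629) → ×s → (2.04593,-5.40579) → (2.05,-5.41)
v4: (-3,5) → rotate → (5.82912,-0.14615) → ×s → (6.73846,-0.16895) → (6.74,-0.17)
v5: (-4.5,0.5) → rotate → (2.83338,3.53156) → ×s → (3.27539,4.08249) → (3.28,4.08)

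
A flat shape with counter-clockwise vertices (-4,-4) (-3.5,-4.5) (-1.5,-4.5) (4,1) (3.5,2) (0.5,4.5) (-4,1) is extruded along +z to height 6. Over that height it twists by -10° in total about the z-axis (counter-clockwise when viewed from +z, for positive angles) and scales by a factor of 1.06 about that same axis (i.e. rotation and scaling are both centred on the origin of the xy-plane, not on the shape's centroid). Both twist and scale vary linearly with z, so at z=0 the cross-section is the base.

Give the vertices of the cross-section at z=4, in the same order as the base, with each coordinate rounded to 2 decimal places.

Cross-section at z=4: (-4.61,-3.65) (-4.16,-4.23) (-2.09,-4.47) (4.25,0.55) (3.86,1.64) (1.06,4.59) (-4.01,1.52)

t = z/height = 4/6 = 0.666667
s = 1 + (scale-1)·z/height = 1 + (1.06-1)·4/6 = 1.040000
θ = twist·z/height = -10°·4/6 = -6.6667° = -0.116355 rad
cos θ = 0.993238, sin θ = -0.116093 (intermediates below are computed at full precision and shown rounded to 5 d.p.)
v1: (-4,-4) → rotate → (-4.43733,-3.50858) → ×s → (-4.61482,-3.64893) → (-4.61,-3.65)
v2: (-3.5,-4.5) → rotate → (-3.99875,-4.06325) → ×s → (-4.15870,-4.22578) → (-4.16,-4.23)
v3: (-1.5,-4.5) → rotate → (-2.01228,-4.29543) → ×s → (-2.09277,-4.46725) → (-2.09,-4.47)
v4: (4,1) → rotate → (4.08905,0.52887) → ×s → (4.25261,0.55002) → (4.25,0.55)
v5: (3.5,2) → rotate → (3.70852,1.58015) → ×s → (3.85686,1.64336) → (3.86,1.64)
v6: (0.5,4.5) → rotate → (1.01904,4.41153) → ×s → (1.05980,4.58799) → (1.06,4.59)
v7: (-4,1) → rotate → (-3.85686,1.45761) → ×s → (-4.01113,1.51591) → (-4.01,1.52)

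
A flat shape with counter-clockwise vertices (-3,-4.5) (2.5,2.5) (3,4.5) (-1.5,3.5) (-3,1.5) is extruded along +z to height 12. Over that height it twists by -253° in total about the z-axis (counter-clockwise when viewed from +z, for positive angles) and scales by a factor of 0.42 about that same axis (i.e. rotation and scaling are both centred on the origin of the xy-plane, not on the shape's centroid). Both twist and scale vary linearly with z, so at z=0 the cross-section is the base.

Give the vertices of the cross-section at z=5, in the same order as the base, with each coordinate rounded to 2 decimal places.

Cross-section at z=5: (-2.68,3.10) (1.32,-2.33) (2.68,-3.10) (2.86,0.39) (1.70,1.89)

t = z/height = 5/12 = 0.416667
s = 1 + (scale-1)·z/height = 1 + (0.42-1)·5/12 = 0.758333
θ = twist·z/height = -253°·5/12 = -105.4167° = -1.839868 rad
cos θ = -0.265837, sin θ = -0.964018 (intermediates below are computed at full precision and shown rounded to 5 d.p.)
v1: (-3,-4.5) → rotate → (-3.54057,4.08832) → ×s → (-2.68493,3.10031) → (-2.68,3.10)
v2: (2.5,2.5) → rotate → (1.74545,-3.07464) → ×s → (1.32364,-2.33160) → (1.32,-2.33)
v3: (3,4.5) → rotate → (3.54057,-4.08832) → ×s → (2.68493,-3.10031) → (2.68,-3.10)
v4: (-1.5,3.5) → rotate → (3.77282,0.51560) → ×s → (2.86105,0.39100) → (2.86,0.39)
v5: (-3,1.5) → rotate → (2.24354,2.49330) → ×s → (1.70135,1.89075) → (1.70,1.89)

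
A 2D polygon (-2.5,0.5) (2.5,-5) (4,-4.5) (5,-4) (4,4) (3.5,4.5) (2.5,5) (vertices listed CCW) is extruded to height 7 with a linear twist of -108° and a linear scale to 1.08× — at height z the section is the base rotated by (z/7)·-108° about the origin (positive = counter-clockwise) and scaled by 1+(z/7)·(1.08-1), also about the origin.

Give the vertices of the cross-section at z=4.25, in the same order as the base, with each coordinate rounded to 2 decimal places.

t = z/height = 4.25/7 = 0.607143
s = 1 + (scale-1)·z/height = 1 + (1.08-1)·4.25/7 = 1.048571
θ = twist·z/height = -108°·4.25/7 = -65.5714° = -1.144437 rad
cos θ = 0.413559, sin θ = -0.910478 (intermediates below are computed at full precision and shown rounded to 5 d.p.)
v1: (-2.5,0.5) → rotate → (-0.57866,2.48297) → ×s → (-0.60676,2.60357) → (-0.61,2.60)
v2: (2.5,-5) → rotate → (-3.51849,-4.34399) → ×s → (-3.68939,-4.55498) → (-3.69,-4.55)
v3: (4,-4.5) → rotate → (-2.44291,-5.50292) → ×s → (-2.56157,-5.77021) → (-2.56,-5.77)
v4: (5,-4) → rotate → (-1.57412,-6.20662) → ×s → (-1.65057,-6.50809) → (-1.65,-6.51)
v5: (4,4) → rotate → (5.29614,-1.98768) → ×s → (5.55339,-2.08422) → (5.55,-2.08)
v6: (3.5,4.5) → rotate → (5.54460,-1.32566) → ×s → (5.81391,-1.39005) → (5.81,-1.39)
v7: (2.5,5) → rotate → (5.58628,-0.20840) → ×s → (5.85762,-0.21852) → (5.86,-0.22)

Cross-section at z=4.25: (-0.61,2.60) (-3.69,-4.55) (-2.56,-5.77) (-1.65,-6.51) (5.55,-2.08) (5.81,-1.39) (5.86,-0.22)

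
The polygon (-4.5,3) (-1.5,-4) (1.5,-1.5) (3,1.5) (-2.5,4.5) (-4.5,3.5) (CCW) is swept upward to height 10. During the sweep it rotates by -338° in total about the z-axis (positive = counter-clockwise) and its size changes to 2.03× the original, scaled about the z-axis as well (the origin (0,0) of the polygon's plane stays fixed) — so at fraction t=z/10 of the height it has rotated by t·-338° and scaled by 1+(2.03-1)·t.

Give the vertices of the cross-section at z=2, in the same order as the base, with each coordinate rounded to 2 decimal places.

t = z/height = 2/10 = 0.2
s = 1 + (scale-1)·z/height = 1 + (2.03-1)·2/10 = 1.206000
θ = twist·z/height = -338°·2/10 = -67.6000° = -1.179843 rad
cos θ = 0.381070, sin θ = -0.924546 (intermediates below are computed at full precision and shown rounded to 5 d.p.)
v1: (-4.5,3) → rotate → (1.05882,5.30367) → ×s → (1.27694,6.39622) → (1.28,6.40)
v2: (-1.5,-4) → rotate → (-4.26979,-0.13746) → ×s → (-5.14937,-0.16578) → (-5.15,-0.17)
v3: (1.5,-1.5) → rotate → (-0.81521,-1.95842) → ×s → (-0.98315,-2.36186) → (-0.98,-2.36)
v4: (3,1.5) → rotate → (2.53003,-2.20203) → ×s → (3.05122,-2.65565) → (3.05,-2.66)
v5: (-2.5,4.5) → rotate → (3.20778,4.02618) → ×s → (3.86858,4.85558) → (3.87,4.86)
v6: (-4.5,3.5) → rotate → (1.52109,5.49420) → ×s → (1.83444,6.62601) → (1.83,6.63)

Cross-section at z=2: (1.28,6.40) (-5.15,-0.17) (-0.98,-2.36) (3.05,-2.66) (3.87,4.86) (1.83,6.63)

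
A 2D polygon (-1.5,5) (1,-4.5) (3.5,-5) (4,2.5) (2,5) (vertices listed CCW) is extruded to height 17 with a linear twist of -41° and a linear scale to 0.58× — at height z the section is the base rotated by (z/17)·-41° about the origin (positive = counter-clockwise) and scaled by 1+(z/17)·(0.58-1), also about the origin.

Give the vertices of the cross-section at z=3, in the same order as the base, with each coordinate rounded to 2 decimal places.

Cross-section at z=3: (-0.79,4.77) (0.39,-4.25) (2.63,-5.00) (3.97,1.83) (2.42,4.36)

t = z/height = 3/17 = 0.176471
s = 1 + (scale-1)·z/height = 1 + (0.58-1)·3/17 = 0.925882
θ = twist·z/height = -41°·3/17 = -7.2353° = -0.126280 rad
cos θ = 0.992037, sin θ = -0.125944 (intermediates below are computed at full precision and shown rounded to 5 d.p.)
v1: (-1.5,5) → rotate → (-0.85833,5.14910) → ×s → (-0.79472,4.76746) → (-0.79,4.77)
v2: (1,-4.5) → rotate → (0.42529,-4.59011) → ×s → (0.39377,-4.24990) → (0.39,-4.25)
v3: (3.5,-5) → rotate → (2.84241,-5.40099) → ×s → (2.63174,-5.00068) → (2.63,-5.00)
v4: (4,2.5) → rotate → (4.28301,1.97632) → ×s → (3.96556,1.82984) → (3.97,1.83)
v5: (2,5) → rotate → (2.61380,4.70830) → ×s → (2.42007,4.35933) → (2.42,4.36)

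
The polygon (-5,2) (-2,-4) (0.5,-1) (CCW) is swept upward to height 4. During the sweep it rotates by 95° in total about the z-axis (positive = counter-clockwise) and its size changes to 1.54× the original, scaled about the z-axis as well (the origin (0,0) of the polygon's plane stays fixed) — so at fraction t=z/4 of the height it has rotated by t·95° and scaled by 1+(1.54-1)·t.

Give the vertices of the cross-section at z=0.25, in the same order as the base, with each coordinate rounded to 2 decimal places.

Cross-section at z=0.25: (-5.35,1.52) (-1.63,-4.33) (0.62,-0.97)

t = z/height = 0.25/4 = 0.0625
s = 1 + (scale-1)·z/height = 1 + (1.54-1)·0.25/4 = 1.033750
θ = twist·z/height = 95°·0.25/4 = 5.9375° = 0.103629 rad
cos θ = 0.994635, sin θ = 0.103444 (intermediates below are computed at full precision and shown rounded to 5 d.p.)
v1: (-5,2) → rotate → (-5.18006,1.47205) → ×s → (-5.35489,1.52173) → (-5.35,1.52)
v2: (-2,-4) → rotate → (-1.57550,-4.18543) → ×s → (-1.62867,-4.32669) → (-1.63,-4.33)
v3: (0.5,-1) → rotate → (0.60076,-0.94291) → ×s → (0.62104,-0.97474) → (0.62,-0.97)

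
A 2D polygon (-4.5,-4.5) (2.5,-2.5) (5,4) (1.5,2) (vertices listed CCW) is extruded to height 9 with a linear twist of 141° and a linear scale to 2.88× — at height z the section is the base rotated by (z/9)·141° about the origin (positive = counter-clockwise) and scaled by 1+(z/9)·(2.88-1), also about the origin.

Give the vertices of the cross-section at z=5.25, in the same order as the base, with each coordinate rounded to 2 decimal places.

t = z/height = 5.25/9 = 0.583333
s = 1 + (scale-1)·z/height = 1 + (2.88-1)·5.25/9 = 2.096667
θ = twist·z/height = 141°·5.25/9 = 82.2500° = 1.435533 rad
cos θ = 0.134851, sin θ = 0.990866 (intermediates below are computed at full precision and shown rounded to 5 d.p.)
v1: (-4.5,-4.5) → rotate → (3.85207,-5.06573) → ×s → (8.07650,-10.62114) → (8.08,-10.62)
v2: (2.5,-2.5) → rotate → (2.81429,2.14004) → ×s → (5.90063,4.48695) → (5.90,4.49)
v3: (5,4) → rotate → (-3.28921,5.49373) → ×s → (-6.89637,11.51853) → (-6.90,11.52)
v4: (1.5,2) → rotate → (-1.77946,1.75600) → ×s → (-3.73092,3.68175) → (-3.73,3.68)

Cross-section at z=5.25: (8.08,-10.62) (5.90,4.49) (-6.90,11.52) (-3.73,3.68)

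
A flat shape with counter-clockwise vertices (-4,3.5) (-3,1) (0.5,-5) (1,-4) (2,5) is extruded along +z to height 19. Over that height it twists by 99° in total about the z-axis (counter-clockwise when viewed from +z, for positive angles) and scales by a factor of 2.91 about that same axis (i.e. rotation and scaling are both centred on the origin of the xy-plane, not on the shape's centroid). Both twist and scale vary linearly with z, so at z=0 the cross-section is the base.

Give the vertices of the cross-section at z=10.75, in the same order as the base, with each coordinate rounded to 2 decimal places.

t = z/height = 10.75/19 = 0.565789
s = 1 + (scale-1)·z/height = 1 + (2.91-1)·10.75/19 = 2.080658
θ = twist·z/height = 99°·10.75/19 = 56.0132° = 0.977614 rad
cos θ = 0.559003, sin θ = 0.829166 (intermediates below are computed at full precision and shown rounded to 5 d.p.)
v1: (-4,3.5) → rotate → (-5.13809,-1.36016) → ×s → (-10.69061,-2.83002) → (-10.69,-2.83)
v2: (-3,1) → rotate → (-2.50617,-1.92850) → ×s → (-5.21449,-4.01254) → (-5.21,-4.01)
v3: (0.5,-5) → rotate → (4.42533,-2.38043) → ×s → (9.20760,-4.95286) → (9.21,-4.95)
v4: (1,-4) → rotate → (3.87567,-1.40684) → ×s → (8.06394,-2.92716) → (8.06,-2.93)
v5: (2,5) → rotate → (-3.02782,4.45334) → ×s → (-6.29987,9.26589) → (-6.30,9.27)

Cross-section at z=10.75: (-10.69,-2.83) (-5.21,-4.01) (9.21,-4.95) (8.06,-2.93) (-6.30,9.27)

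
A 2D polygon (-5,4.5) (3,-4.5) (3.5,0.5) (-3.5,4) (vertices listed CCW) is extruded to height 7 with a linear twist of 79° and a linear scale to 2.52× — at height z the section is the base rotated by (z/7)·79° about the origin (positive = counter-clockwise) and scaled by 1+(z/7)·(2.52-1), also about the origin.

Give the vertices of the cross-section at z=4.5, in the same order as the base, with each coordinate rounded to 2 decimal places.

Cross-section at z=4.5: (-13.14,-2.03) (10.64,-1.03) (3.61,5.99) (-10.50,-0.36)

t = z/height = 4.5/7 = 0.642857
s = 1 + (scale-1)·z/height = 1 + (2.52-1)·4.5/7 = 1.977143
θ = twist·z/height = 79°·4.5/7 = 50.7857° = 0.886378 rad
cos θ = 0.632223, sin θ = 0.774787 (intermediates below are computed at full precision and shown rounded to 5 d.p.)
v1: (-5,4.5) → rotate → (-6.64765,-1.02893) → ×s → (-13.14336,-2.03435) → (-13.14,-2.03)
v2: (3,-4.5) → rotate → (5.38321,-0.52064) → ×s → (10.64337,-1.02938) → (10.64,-1.03)
v3: (3.5,0.5) → rotate → (1.82539,3.02787) → ×s → (3.60905,5.98652) → (3.61,5.99)
v4: (-3.5,4) → rotate → (-5.31193,-0.18286) → ×s → (-10.50244,-0.36155) → (-10.50,-0.36)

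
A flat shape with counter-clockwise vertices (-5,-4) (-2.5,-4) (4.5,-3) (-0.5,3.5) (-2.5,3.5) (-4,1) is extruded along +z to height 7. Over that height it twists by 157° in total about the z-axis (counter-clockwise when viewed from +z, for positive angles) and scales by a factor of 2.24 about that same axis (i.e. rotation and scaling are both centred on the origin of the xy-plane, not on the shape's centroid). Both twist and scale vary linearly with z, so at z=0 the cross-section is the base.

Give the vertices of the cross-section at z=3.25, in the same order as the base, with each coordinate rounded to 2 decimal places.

t = z/height = 3.25/7 = 0.464286
s = 1 + (scale-1)·z/height = 1 + (2.24-1)·3.25/7 = 1.575714
θ = twist·z/height = 157°·3.25/7 = 72.8929° = 1.272220 rad
cos θ = 0.294159, sin θ = 0.955756 (intermediates below are computed at full precision and shown rounded to 5 d.p.)
v1: (-5,-4) → rotate → (2.35223,-5.95542) → ×s → (3.70644,-9.38404) → (3.71,-9.38)
v2: (-2.5,-4) → rotate → (3.08763,-3.56603) → ×s → (4.86522,-5.61904) → (4.87,-5.62)
v3: (4.5,-3) → rotate → (4.19099,3.41843) → ×s → (6.60380,5.38646) → (6.60,5.39)
v4: (-0.5,3.5) → rotate → (-3.49223,0.55168) → ×s → (-5.50275,0.86929) → (-5.50,0.87)
v5: (-2.5,3.5) → rotate → (-4.08055,-1.35983) → ×s → (-6.42977,-2.14271) → (-6.43,-2.14)
v6: (-4,1) → rotate → (-2.13239,-3.52887) → ×s → (-3.36004,-5.56048) → (-3.36,-5.56)

Cross-section at z=3.25: (3.71,-9.38) (4.87,-5.62) (6.60,5.39) (-5.50,0.87) (-6.43,-2.14) (-3.36,-5.56)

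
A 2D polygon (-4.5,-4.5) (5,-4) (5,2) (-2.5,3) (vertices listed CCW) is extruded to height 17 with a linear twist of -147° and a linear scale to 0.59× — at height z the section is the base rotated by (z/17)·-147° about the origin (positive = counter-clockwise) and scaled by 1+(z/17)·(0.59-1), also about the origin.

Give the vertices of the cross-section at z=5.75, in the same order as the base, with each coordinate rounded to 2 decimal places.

Cross-section at z=5.75: (-5.46,0.45) (0.16,-5.51) (4.10,-2.17) (0.58,3.31)

t = z/height = 5.75/17 = 0.338235
s = 1 + (scale-1)·z/height = 1 + (0.59-1)·5.75/17 = 0.861324
θ = twist·z/height = -147°·5.75/17 = -49.7206° = -0.867788 rad
cos θ = 0.646516, sin θ = -0.762901 (intermediates below are computed at full precision and shown rounded to 5 d.p.)
v1: (-4.5,-4.5) → rotate → (-6.34237,0.52373) → ×s → (-5.46284,0.45110) → (-5.46,0.45)
v2: (5,-4) → rotate → (0.18098,-6.40057) → ×s → (0.15588,-5.51296) → (0.16,-5.51)
v3: (5,2) → rotate → (4.75838,-2.52147) → ×s → (4.09850,-2.17180) → (4.10,-2.17)
v4: (-2.5,3) → rotate → (0.67241,3.84680) → ×s → (0.57917,3.31334) → (0.58,3.31)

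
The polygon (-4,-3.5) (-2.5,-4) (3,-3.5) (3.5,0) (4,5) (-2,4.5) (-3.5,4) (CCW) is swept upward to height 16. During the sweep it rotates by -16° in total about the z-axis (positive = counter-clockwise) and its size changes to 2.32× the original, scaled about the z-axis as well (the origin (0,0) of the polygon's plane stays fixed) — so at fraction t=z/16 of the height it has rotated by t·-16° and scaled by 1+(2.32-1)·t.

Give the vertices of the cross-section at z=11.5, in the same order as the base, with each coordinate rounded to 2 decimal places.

Cross-section at z=11.5: (-9.00,-5.13) (-6.33,-6.67) (4.37,-7.85) (6.68,-1.36) (9.58,7.99) (-2.07,9.37) (-5.13,9.00)

t = z/height = 11.5/16 = 0.71875
s = 1 + (scale-1)·z/height = 1 + (2.32-1)·11.5/16 = 1.948750
θ = twist·z/height = -16°·11.5/16 = -11.5000° = -0.200713 rad
cos θ = 0.979925, sin θ = -0.199368 (intermediates below are computed at full precision and shown rounded to 5 d.p.)
v1: (-4,-3.5) → rotate → (-4.61749,-2.63226) → ×s → (-8.99833,-5.12963) → (-9.00,-5.13)
v2: (-2.5,-4) → rotate → (-3.24728,-3.42128) → ×s → (-6.32814,-6.66722) → (-6.33,-6.67)
v3: (3,-3.5) → rotate → (2.24199,-4.02784) → ×s → (4.36907,-7.84925) → (4.37,-7.85)
v4: (3.5,0) → rotate → (3.42974,-0.69779) → ×s → (6.68370,-1.35981) → (6.68,-1.36)
v5: (4,5) → rotate → (4.91654,4.10215) → ×s → (9.58110,7.99407) → (9.58,7.99)
v6: (-2,4.5) → rotate → (-1.06269,4.80840) → ×s → (-2.07092,9.37036) → (-2.07,9.37)
v7: (-3.5,4) → rotate → (-2.63226,4.61749) → ×s → (-5.12963,8.99833) → (-5.13,9.00)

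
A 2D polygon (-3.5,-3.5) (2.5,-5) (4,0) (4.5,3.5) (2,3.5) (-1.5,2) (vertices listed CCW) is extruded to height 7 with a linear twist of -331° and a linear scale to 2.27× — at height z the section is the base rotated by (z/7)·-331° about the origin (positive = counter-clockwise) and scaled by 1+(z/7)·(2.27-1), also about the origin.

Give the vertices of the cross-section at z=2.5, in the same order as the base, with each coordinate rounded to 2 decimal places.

Cross-section at z=2.5: (-2.08,6.89) (-8.12,0.23) (-2.75,-5.12) (1.39,-8.17) (3.11,-4.97) (3.59,0.55)

t = z/height = 2.5/7 = 0.357143
s = 1 + (scale-1)·z/height = 1 + (2.27-1)·2.5/7 = 1.453571
θ = twist·z/height = -331°·2.5/7 = -118.2143° = -2.063229 rad
cos θ = -0.472770, sin θ = -0.881186 (intermediates below are computed at full precision and shown rounded to 5 d.p.)
v1: (-3.5,-3.5) → rotate → (-1.42945,4.73885) → ×s → (-2.07781,6.88825) → (-2.08,6.89)
v2: (2.5,-5) → rotate → (-5.58785,0.16089) → ×s → (-8.12235,0.23386) → (-8.12,0.23)
v3: (4,0) → rotate → (-1.89108,-3.52474) → ×s → (-2.74882,-5.12346) → (-2.75,-5.12)
v4: (4.5,3.5) → rotate → (0.95668,-5.62003) → ×s → (1.39061,-8.16912) → (1.39,-8.17)
v5: (2,3.5) → rotate → (2.13861,-3.41707) → ×s → (3.10862,-4.96695) → (3.11,-4.97)
v6: (-1.5,2) → rotate → (2.47153,0.37624) → ×s → (3.59254,0.54689) → (3.59,0.55)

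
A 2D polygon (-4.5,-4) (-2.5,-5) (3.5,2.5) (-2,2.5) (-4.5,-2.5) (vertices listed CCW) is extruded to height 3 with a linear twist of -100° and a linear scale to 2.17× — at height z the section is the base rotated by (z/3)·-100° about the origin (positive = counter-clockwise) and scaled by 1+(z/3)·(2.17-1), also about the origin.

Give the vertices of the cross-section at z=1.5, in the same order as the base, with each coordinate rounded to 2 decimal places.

t = z/height = 1.5/3 = 0.5
s = 1 + (scale-1)·z/height = 1 + (2.17-1)·1.5/3 = 1.585000
θ = twist·z/height = -100°·1.5/3 = -50.0000° = -0.872665 rad
cos θ = 0.642788, sin θ = -0.766044 (intermediates below are computed at full precision and shown rounded to 5 d.p.)
v1: (-4.5,-4) → rotate → (-5.95672,0.87605) → ×s → (-9.44140,1.38854) → (-9.44,1.39)
v2: (-2.5,-5) → rotate → (-5.43719,-1.29883) → ×s → (-8.61795,-2.05864) → (-8.62,-2.06)
v3: (3.5,2.5) → rotate → (4.16487,-1.07419) → ×s → (6.60132,-1.70259) → (6.60,-1.70)
v4: (-2,2.5) → rotate → (0.62954,3.13906) → ×s → (0.99781,4.97541) → (1.00,4.98)
v5: (-4.5,-2.5) → rotate → (-4.80766,1.84023) → ×s → (-7.62013,2.91677) → (-7.62,2.92)

Cross-section at z=1.5: (-9.44,1.39) (-8.62,-2.06) (6.60,-1.70) (1.00,4.98) (-7.62,2.92)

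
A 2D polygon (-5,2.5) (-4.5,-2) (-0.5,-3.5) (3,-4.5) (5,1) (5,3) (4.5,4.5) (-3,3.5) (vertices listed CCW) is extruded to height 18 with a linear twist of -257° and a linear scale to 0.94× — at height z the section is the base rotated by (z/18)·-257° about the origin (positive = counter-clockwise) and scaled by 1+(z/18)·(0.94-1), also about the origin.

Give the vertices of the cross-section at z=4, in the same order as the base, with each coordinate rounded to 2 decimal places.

t = z/height = 4/18 = 0.222222
s = 1 + (scale-1)·z/height = 1 + (0.94-1)·4/18 = 0.986667
θ = twist·z/height = -257°·4/18 = -57.1111° = -0.996777 rad
cos θ = 0.543012, sin θ = -0.839725 (intermediates below are computed at full precision and shown rounded to 5 d.p.)
v1: (-5,2.5) → rotate → (-0.61575,5.55615) → ×s → (-0.60754,5.48207) → (-0.61,5.48)
v2: (-4.5,-2) → rotate → (-4.12300,2.69274) → ×s → (-4.06803,2.65684) → (-4.07,2.66)
v3: (-0.5,-3.5) → rotate → (-3.21054,-1.48068) → ×s → (-3.16774,-1.46094) → (-3.17,-1.46)
v4: (3,-4.5) → rotate → (-2.14973,-4.96273) → ×s → (-2.12107,-4.89656) → (-2.12,-4.90)
v5: (5,1) → rotate → (3.55478,-3.65561) → ×s → (3.50739,-3.60687) → (3.51,-3.61)
v6: (5,3) → rotate → (5.23423,-2.56959) → ×s → (5.16444,-2.53533) → (5.16,-2.54)
v7: (4.5,4.5) → rotate → (6.22232,-1.33521) → ×s → (6.13935,-1.31741) → (6.14,-1.32)
v8: (-3,3.5) → rotate → (1.31000,4.41972) → ×s → (1.29254,4.36079) → (1.29,4.36)

Cross-section at z=4: (-0.61,5.48) (-4.07,2.66) (-3.17,-1.46) (-2.12,-4.90) (3.51,-3.61) (5.16,-2.54) (6.14,-1.32) (1.29,4.36)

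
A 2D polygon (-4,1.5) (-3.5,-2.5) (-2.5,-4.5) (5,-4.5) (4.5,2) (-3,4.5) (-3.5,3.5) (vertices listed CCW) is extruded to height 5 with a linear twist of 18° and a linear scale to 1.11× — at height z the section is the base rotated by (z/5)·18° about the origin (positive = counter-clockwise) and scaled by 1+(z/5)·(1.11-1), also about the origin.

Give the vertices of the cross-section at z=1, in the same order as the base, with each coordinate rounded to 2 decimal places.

t = z/height = 1/5 = 0.2
s = 1 + (scale-1)·z/height = 1 + (1.11-1)·1/5 = 1.022000
θ = twist·z/height = 18°·1/5 = 3.6000° = 0.062832 rad
cos θ = 0.998027, sin θ = 0.062791 (intermediates below are computed at full precision and shown rounded to 5 d.p.)
v1: (-4,1.5) → rotate → (-4.08629,1.24588) → ×s → (-4.17619,1.27329) → (-4.18,1.27)
v2: (-3.5,-2.5) → rotate → (-3.33612,-2.71483) → ×s → (-3.40951,-2.77456) → (-3.41,-2.77)
v3: (-2.5,-4.5) → rotate → (-2.21251,-4.64810) → ×s → (-2.26118,-4.75035) → (-2.26,-4.75)
v4: (5,-4.5) → rotate → (5.27269,-4.17717) → ×s → (5.38869,-4.26907) → (5.39,-4.27)
v5: (4.5,2) → rotate → (4.36554,2.27861) → ×s → (4.46158,2.32874) → (4.46,2.33)
v6: (-3,4.5) → rotate → (-3.27664,4.30275) → ×s → (-3.34872,4.39741) → (-3.35,4.40)
v7: (-3.5,3.5) → rotate → (-3.71286,3.27333) → ×s → (-3.79454,3.34534) → (-3.79,3.35)

Cross-section at z=1: (-4.18,1.27) (-3.41,-2.77) (-2.26,-4.75) (5.39,-4.27) (4.46,2.33) (-3.35,4.40) (-3.79,3.35)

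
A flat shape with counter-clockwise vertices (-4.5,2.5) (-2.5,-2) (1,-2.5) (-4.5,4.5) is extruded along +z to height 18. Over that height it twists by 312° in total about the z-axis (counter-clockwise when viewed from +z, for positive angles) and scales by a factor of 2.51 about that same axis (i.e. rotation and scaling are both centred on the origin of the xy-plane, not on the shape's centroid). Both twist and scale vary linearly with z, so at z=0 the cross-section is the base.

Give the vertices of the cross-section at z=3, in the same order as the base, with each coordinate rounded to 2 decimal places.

t = z/height = 3/18 = 0.166667
s = 1 + (scale-1)·z/height = 1 + (2.51-1)·3/18 = 1.251667
θ = twist·z/height = 312°·3/18 = 52.0000° = 0.907571 rad
cos θ = 0.615661, sin θ = 0.788011 (intermediates below are computed at full precision and shown rounded to 5 d.p.)
v1: (-4.5,2.5) → rotate → (-4.74050,-2.00689) → ×s → (-5.93353,-2.51196) → (-5.93,-2.51)
v2: (-2.5,-2) → rotate → (0.03687,-3.20135) → ×s → (0.04615,-4.00702) → (0.05,-4.01)
v3: (1,-2.5) → rotate → (2.58569,-0.75114) → ×s → (3.23642,-0.94018) → (3.24,-0.94)
v4: (-4.5,4.5) → rotate → (-6.31653,-0.77557) → ×s → (-7.90618,-0.97076) → (-7.91,-0.97)

Cross-section at z=3: (-5.93,-2.51) (0.05,-4.01) (3.24,-0.94) (-7.91,-0.97)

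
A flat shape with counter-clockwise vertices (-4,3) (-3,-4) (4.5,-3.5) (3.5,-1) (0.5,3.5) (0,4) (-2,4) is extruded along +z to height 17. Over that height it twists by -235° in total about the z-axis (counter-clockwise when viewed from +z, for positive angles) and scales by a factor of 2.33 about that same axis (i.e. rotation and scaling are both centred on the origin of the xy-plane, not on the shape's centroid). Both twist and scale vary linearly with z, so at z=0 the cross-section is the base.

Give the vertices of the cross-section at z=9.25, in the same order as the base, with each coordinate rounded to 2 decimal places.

Cross-section at z=9.25: (8.31,2.27) (-2.27,8.31) (-9.52,-2.42) (-5.06,-3.70) (4.23,-4.38) (5.44,-4.23) (7.56,-1.51)

t = z/height = 9.25/17 = 0.544118
s = 1 + (scale-1)·z/height = 1 + (2.33-1)·9.25/17 = 1.723676
θ = twist·z/height = -235°·9.25/17 = -127.8676° = -2.231711 rad
cos θ = -0.613840, sin θ = -0.789431 (intermediates below are computed at full precision and shown rounded to 5 d.p.)
v1: (-4,3) → rotate → (4.82365,1.31620) → ×s → (8.31441,2.26871) → (8.31,2.27)
v2: (-3,-4) → rotate → (-1.31620,4.82365) → ×s → (-2.26871,8.31441) → (-2.27,8.31)
v3: (4.5,-3.5) → rotate → (-5.52529,-1.40400) → ×s → (-9.52381,-2.42004) → (-9.52,-2.42)
v4: (3.5,-1) → rotate → (-2.93787,-2.14917) → ×s → (-5.06394,-3.70447) → (-5.06,-3.70)
v5: (0.5,3.5) → rotate → (2.45609,-2.54315) → ×s → (4.23350,-4.38357) → (4.23,-4.38)
v6: (0,4) → rotate → (3.15772,-2.45536) → ×s → (5.44289,-4.23224) → (5.44,-4.23)
v7: (-2,4) → rotate → (4.38540,-0.87650) → ×s → (7.55901,-1.51080) → (7.56,-1.51)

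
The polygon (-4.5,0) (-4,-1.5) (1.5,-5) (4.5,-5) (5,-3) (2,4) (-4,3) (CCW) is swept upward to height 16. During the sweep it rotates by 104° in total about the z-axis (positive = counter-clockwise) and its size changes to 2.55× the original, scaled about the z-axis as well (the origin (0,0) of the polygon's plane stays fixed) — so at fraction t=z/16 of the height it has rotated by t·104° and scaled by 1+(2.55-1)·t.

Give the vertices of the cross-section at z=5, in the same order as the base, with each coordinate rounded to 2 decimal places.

t = z/height = 5/16 = 0.3125
s = 1 + (scale-1)·z/height = 1 + (2.55-1)·5/16 = 1.484375
θ = twist·z/height = 104°·5/16 = 32.5000° = 0.567232 rad
cos θ = 0.843391, sin θ = 0.537300 (intermediates below are computed at full precision and shown rounded to 5 d.p.)
v1: (-4.5,0) → rotate → (-3.79526,-2.41785) → ×s → (-5.63359,-3.58899) → (-5.63,-3.59)
v2: (-4,-1.5) → rotate → (-2.56762,-3.41429) → ×s → (-3.81131,-5.06808) → (-3.81,-5.07)
v3: (1.5,-5) → rotate → (3.95159,-3.41101) → ×s → (5.86563,-5.06321) → (5.87,-5.06)
v4: (4.5,-5) → rotate → (6.48176,-1.79911) → ×s → (9.62136,-2.67055) → (9.62,-2.67)
v5: (5,-3) → rotate → (5.82886,0.15632) → ×s → (8.65221,0.23204) → (8.65,0.23)
v6: (2,4) → rotate → (-0.46242,4.44816) → ×s → (-0.68640,6.60274) → (-0.69,6.60)
v7: (-4,3) → rotate → (-4.98546,0.38098) → ×s → (-7.40030,0.56551) → (-7.40,0.57)

Cross-section at z=5: (-5.63,-3.59) (-3.81,-5.07) (5.87,-5.06) (9.62,-2.67) (8.65,0.23) (-0.69,6.60) (-7.40,0.57)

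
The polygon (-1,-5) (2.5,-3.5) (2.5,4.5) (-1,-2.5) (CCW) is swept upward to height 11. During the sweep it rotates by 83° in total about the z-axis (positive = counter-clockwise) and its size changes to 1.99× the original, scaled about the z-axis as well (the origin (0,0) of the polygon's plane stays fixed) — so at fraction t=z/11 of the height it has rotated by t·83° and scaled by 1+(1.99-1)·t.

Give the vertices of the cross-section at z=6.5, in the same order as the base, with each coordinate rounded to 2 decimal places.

Cross-section at z=6.5: (4.95,-6.39) (6.79,-0.64) (-2.79,7.67) (1.95,-3.79)

t = z/height = 6.5/11 = 0.590909
s = 1 + (scale-1)·z/height = 1 + (1.99-1)·6.5/11 = 1.585000
θ = twist·z/height = 83°·6.5/11 = 49.0455° = 0.856005 rad
cos θ = 0.655460, sin θ = 0.755230 (intermediates below are computed at full precision and shown rounded to 5 d.p.)
v1: (-1,-5) → rotate → (3.12069,-4.03253) → ×s → (4.94629,-6.39156) → (4.95,-6.39)
v2: (2.5,-3.5) → rotate → (4.28195,-0.40604) → ×s → (6.78690,-0.64357) → (6.79,-0.64)
v3: (2.5,4.5) → rotate → (-1.75988,4.83764) → ×s → (-2.78942,7.66767) → (-2.79,7.67)
v4: (-1,-2.5) → rotate → (1.23261,-2.39388) → ×s → (1.95369,-3.79430) → (1.95,-3.79)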